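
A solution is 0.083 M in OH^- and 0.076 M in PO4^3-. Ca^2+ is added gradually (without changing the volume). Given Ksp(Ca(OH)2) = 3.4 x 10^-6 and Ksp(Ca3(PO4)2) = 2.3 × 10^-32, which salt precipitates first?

Ca3(PO4)2

Precipitation of each salt starts when its ion product equals its Ksp.
For Ca(OH)2: 3.4 x 10^-6 = (0.083)^2 × [Ca^2+]  ⇒  [Ca^2+] = 4.9 x 10^-4 M.
For Ca3(PO4)2: 2.3 × 10^-32 = (0.076)^2 × [Ca^2+]^3  ⇒  [Ca^2+] = 1.6 × 10^-10 M.
The salt with the lower threshold [Ca^2+] precipitates first: Ca3(PO4)2.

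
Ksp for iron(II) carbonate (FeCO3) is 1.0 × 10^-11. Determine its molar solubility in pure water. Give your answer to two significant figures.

FeCO3(s) ⇌ Fe^2+ + CO3^2-
Ksp = [Fe^2+][CO3^2-]
Let s = molar solubility. Then [Fe^2+] = s and [CO3^2-] = s.
Ksp = s^2
s = (1.0 × 10^-11)^(1/2) = 3.2 × 10^-6 M

s = 3.2e-6 M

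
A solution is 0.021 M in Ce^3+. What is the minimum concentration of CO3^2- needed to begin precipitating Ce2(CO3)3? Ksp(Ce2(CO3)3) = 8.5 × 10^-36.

[CO3^2-] ≈ 2.7 × 10^-11 M

Ce2(CO3)3(s) ⇌ 2 Ce^3+ + 3 CO3^2-
Ksp = [Ce^3+]^2[CO3^2-]^3
Precipitation begins when Q = Ksp. With [Ce^3+] = 0.021 M:
8.5 × 10^-36 = (0.021)^2 × [CO3^2-]^3
[CO3^2-] = (8.5 × 10^-36 / 4.41 x 10^-4)^(1/3) = 2.7 × 10^-11 M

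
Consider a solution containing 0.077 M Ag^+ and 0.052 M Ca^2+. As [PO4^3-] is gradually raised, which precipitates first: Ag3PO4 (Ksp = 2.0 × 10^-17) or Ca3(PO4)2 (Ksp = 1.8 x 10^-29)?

Ag3PO4

Precipitation of each salt starts when its ion product equals its Ksp.
For Ag3PO4: 2.0 × 10^-17 = (0.077)^3 × [PO4^3-]  ⇒  [PO4^3-] = 4.4 × 10^-14 M.
For Ca3(PO4)2: 1.8 x 10^-29 = (0.052)^3 × [PO4^3-]^2  ⇒  [PO4^3-] = 3.6 x 10^-13 M.
The salt with the lower threshold [PO4^3-] precipitates first: Ag3PO4.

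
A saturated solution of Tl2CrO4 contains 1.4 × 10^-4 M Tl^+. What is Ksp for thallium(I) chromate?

Ksp = 1.4 × 10^-12

Tl2CrO4(s) ⇌ 2 Tl^+(aq) + CrO4^2-(aq)
Stoichiometry gives [CrO4^2-] = (1/2)[Tl^+] = 7.00 × 10^-5 M.
Ksp = [Tl^+]^2[CrO4^2-]
Ksp = (1.4 × 10^-4)^2 × 7.00 × 10^-5 = 1.4 × 10^-12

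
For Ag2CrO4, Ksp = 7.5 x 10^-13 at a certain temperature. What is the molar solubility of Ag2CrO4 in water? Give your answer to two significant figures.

s ≈ 5.7 × 10^-5 M

Ag2CrO4(s) <=> 2 Ag^+ + CrO4^2-
Ksp = [Ag^+]^2[CrO4^2-]
Let s = molar solubility. Then [Ag^+] = 2s and [CrO4^2-] = s.
So Ksp = (2s)^2 × s = 4s^3
s = (7.5 x 10^-13 / 4)^(1/3) = 5.7 × 10^-5 M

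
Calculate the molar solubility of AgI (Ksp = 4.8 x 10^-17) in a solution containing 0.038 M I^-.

s ≈ 1.3 × 10^-15 M

AgI(s) <=> Ag^+ + I^-
Ksp = [Ag^+][I^-]
If s mol/L dissolves here, [Ag^+] = s, [I^-] = 0.038 + s ≈ 0.038 (common-ion effect: I^- is already 0.038 M).
Ksp ≈ s × 0.038
s = 1.3 x 10^-15 M
Check: s = 1.3 x 10^-15 ≪ 0.038, so the approximation is valid.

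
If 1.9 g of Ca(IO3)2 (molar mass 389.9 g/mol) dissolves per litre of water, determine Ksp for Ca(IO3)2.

4.6e-7

Molar solubility s = (1.9 g/L) / (389.9 g/mol) = 4.87 × 10^-3 M.
Ca(IO3)2(s) <=> Ca^2+ + 2 IO3^-
For each mole of Ca(IO3)2 that dissolves: [Ca^2+] = s, [IO3^-] = 2s.
Ksp = [Ca^2+][IO3^-]^2
So Ksp = s × (2s)^2 = 4s^3
With s = 4.87 × 10^-3: Ksp = 4.6 x 10^-7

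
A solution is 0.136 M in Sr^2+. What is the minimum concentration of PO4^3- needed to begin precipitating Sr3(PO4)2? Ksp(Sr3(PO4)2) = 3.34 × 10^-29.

Sr3(PO4)2(s) <=> 3 Sr^2+(aq) + 2 PO4^3-(aq)
Ksp = [Sr^2+]^3[PO4^3-]^2
Precipitation begins when Q = Ksp. With [Sr^2+] = 0.136 M:
3.34 × 10^-29 = (0.136)^3 × [PO4^3-]^2
[PO4^3-] = (3.34 × 10^-29 / 2.515 x 10^-3)^(1/2) = 1.15 x 10^-13 M

[PO4^3-] = 1.15 × 10^-13 M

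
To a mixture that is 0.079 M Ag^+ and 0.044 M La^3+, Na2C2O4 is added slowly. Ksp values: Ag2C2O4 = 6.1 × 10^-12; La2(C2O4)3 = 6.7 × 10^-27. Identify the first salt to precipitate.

Ag2C2O4

Precipitation of each salt starts when its ion product equals its Ksp.
For Ag2C2O4: 6.1 × 10^-12 = (0.079)^2 × [C2O4^2-]  ⇒  [C2O4^2-] = 9.8 x 10^-10 M.
For La2(C2O4)3: 6.7 × 10^-27 = (0.044)^2 × [C2O4^2-]^3  ⇒  [C2O4^2-] = 1.5 × 10^-8 M.
The salt with the lower threshold [C2O4^2-] precipitates first: Ag2C2O4.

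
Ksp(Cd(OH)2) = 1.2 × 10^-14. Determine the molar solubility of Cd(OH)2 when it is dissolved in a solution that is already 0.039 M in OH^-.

s ≈ 7.9e-12 M

Cd(OH)2(s) <=> Cd^2+(aq) + 2 OH^-(aq)
Ksp = [Cd^2+][OH^-]^2
Let s be the molar solubility in this solution. [Cd^2+] = s, [OH^-] = 0.039 + 2s ≈ 0.039 (Ksp is small, so little additional dissolves).
Ksp ≈ s × (0.039)^2
s = 7.9 x 10^-12 M
Check: 2s = 1.6 × 10^-11 ≪ 0.039, so the approximation is valid.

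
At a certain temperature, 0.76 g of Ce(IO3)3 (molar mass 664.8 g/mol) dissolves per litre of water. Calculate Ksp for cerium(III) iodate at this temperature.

Molar solubility s = (7.6 × 10^-1 g/L) / (664.8 g/mol) = 1.14 x 10^-3 M.
Ce(IO3)3(s) <=> Ce^3+(aq) + 3 IO3^-(aq)
If s mol/L of Ce(IO3)3 dissolves, [Ce^3+] = s and [IO3^-] = 3s.
Ksp = [Ce^3+][IO3^-]^3
So Ksp = s × (3s)^3 = 27s^4
Ksp = 27 × (1.14 x 10^-3)^4 = 4.6 × 10^-11

Ksp = 4.6e-11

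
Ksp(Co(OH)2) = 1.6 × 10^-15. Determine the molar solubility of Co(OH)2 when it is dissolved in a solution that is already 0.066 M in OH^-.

s ≈ 3.7e-13 M

Co(OH)2(s) ⇌ Co^2+ + 2 OH^-
Ksp = [Co^2+][OH^-]^2
If s mol/L dissolves here, [Co^2+] = s, [OH^-] = 0.066 + 2s ≈ 0.066 (Ksp is small, so little additional dissolves).
Ksp ≈ s × (0.066)^2
s = 3.7 × 10^-13 M
Check: 2s = 7.3 × 10^-13 ≪ 0.066, so the approximation is valid.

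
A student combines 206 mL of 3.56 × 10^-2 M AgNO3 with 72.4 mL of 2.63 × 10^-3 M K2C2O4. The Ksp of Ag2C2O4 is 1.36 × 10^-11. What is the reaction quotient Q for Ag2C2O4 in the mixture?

Total volume = 206 + 72.4 = 278.4 mL.
[Ag^+] = 3.56 × 10^-2 × (206/278.4) = 2.634 x 10^-2 M
[C2O4^2-] = 2.63 × 10^-3 × (72.4/278.4) = 6.840 x 10^-4 M
Ag2C2O4(s) ⇌ 2 Ag^+(aq) + C2O4^2-(aq), so Q = [Ag^+]^2[C2O4^2-]
Q = (2.634 × 10^-2)^2(6.840 × 10^-4) = 4.75 × 10^-7
Q > Ksp, so Ag2C2O4 will precipitate.

Q ≈ 4.75 x 10^-7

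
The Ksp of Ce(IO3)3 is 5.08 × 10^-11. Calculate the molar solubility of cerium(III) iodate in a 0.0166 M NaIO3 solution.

Ce(IO3)3(s) ⇌ Ce^3+ + 3 IO3^-
Ksp = [Ce^3+][IO3^-]^3
Let s = moles of Ce(IO3)3 that dissolve per litre. [Ce^3+] = s, [IO3^-] = 0.0166 + 3s ≈ 0.0166 (common-ion effect: IO3^- is already 0.0166 M).
Ksp ≈ s × (0.0166)^3
s = 1.11 × 10^-5 M
Check: 3s = 3.3 x 10^-5 ≪ 0.0166, so the approximation is valid.

s ≈ 1.11 x 10^-5 M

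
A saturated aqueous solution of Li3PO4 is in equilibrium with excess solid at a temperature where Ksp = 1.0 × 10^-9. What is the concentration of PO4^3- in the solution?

2.5e-3 M

Li3PO4(s) <=> 3 Li^+(aq) + PO4^3-(aq)
Ksp = [Li^+]^3[PO4^3-]
If s mol/L of Li3PO4 dissolves, [Li^+] = 3s and [PO4^3-] = s.
So Ksp = (3s)^3 × s = 27s^4
Solving, s = (1.0 × 10^-9/27)^(1/4) = 2.47 × 10^-3 M
[PO4^3-] = s = 2.5 x 10^-3 M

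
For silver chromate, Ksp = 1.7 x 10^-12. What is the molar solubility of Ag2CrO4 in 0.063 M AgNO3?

s ≈ 4.3 × 10^-10 M

Ag2CrO4(s) ⇌ 2 Ag^+ + CrO4^2-
Ksp = [Ag^+]^2[CrO4^2-]
If s mol/L dissolves here, [Ag^+] = 0.063 + 2s ≈ 0.063, [CrO4^2-] = s (since Ag^+ from AgNO3 dominates).
Ksp ≈ (0.063)^2 × s
s = 4.3 × 10^-10 M
Check: 2s = 8.6 x 10^-10 ≪ 0.063, so the approximation is valid.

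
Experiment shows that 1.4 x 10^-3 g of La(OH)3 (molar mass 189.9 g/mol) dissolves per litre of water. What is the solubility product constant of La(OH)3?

Ksp = 8.0 × 10^-20

Molar solubility s = (1.4 × 10^-3 g/L) / (189.9 g/mol) = 7.37 × 10^-6 M.
La(OH)3(s) ⇌ La^3+ + 3 OH^-
With molar solubility s: [La^3+] = s, [OH^-] = 3s.
Ksp = [La^3+][OH^-]^3
Ksp = s(3s)^3 = 27s^4
Ksp = 27 × (7.37 x 10^-6)^4 = 8.0 × 10^-20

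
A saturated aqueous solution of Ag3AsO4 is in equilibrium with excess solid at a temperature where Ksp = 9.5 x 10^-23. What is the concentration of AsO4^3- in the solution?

1.4 x 10^-6 M

Ag3AsO4(s) ⇌ 3 Ag^+ + AsO4^3-
Ksp = [Ag^+]^3[AsO4^3-]
Let s = molar solubility. Then [Ag^+] = 3s and [AsO4^3-] = s.
Substituting: Ksp = (3s)^3s = 27s^4
Solving, s = (9.5 x 10^-23/27)^(1/4) = 1.37 x 10^-6 M
[AsO4^3-] = s = 1.4 × 10^-6 M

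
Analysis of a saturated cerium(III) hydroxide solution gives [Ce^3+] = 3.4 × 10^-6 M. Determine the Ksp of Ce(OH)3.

Ce(OH)3(s) <=> Ce^3+ + 3 OH^-
Stoichiometry gives [OH^-] = (3/1)[Ce^3+] = 1.02 × 10^-5 M.
Ksp = [Ce^3+][OH^-]^3
Ksp = 3.4 × 10^-6 × (1.02 × 10^-5)^3 = 3.6 × 10^-21

Ksp = 3.6 × 10^-21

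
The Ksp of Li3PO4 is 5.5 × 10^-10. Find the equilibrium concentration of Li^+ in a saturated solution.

Li3PO4(s) ⇌ 3 Li^+(aq) + PO4^3-(aq)
Ksp = [Li^+]^3[PO4^3-]
Let s = molar solubility. Then [Li^+] = 3s and [PO4^3-] = s.
So Ksp = (3s)^3 × s = 27s^4
s^4 = 5.5 × 10^-10 / 27, so s = 2.12 × 10^-3 M
[Li^+] = 3s = 6.4 × 10^-3 M

[Li^+] = 6.4 x 10^-3 M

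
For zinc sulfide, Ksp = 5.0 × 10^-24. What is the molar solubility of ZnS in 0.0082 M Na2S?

ZnS(s) ⇌ Zn^2+ + S^2-
Ksp = [Zn^2+][S^2-]
Let s be the molar solubility in this solution. [Zn^2+] = s, [S^2-] = 0.0082 + s ≈ 0.0082 (common-ion effect: S^2- is already 0.0082 M).
Ksp ≈ s × 0.0082
s = 6.1 x 10^-22 M
Check: s = 6.1 x 10^-22 ≪ 0.0082, so the approximation is valid.

s = 6.1 × 10^-22 M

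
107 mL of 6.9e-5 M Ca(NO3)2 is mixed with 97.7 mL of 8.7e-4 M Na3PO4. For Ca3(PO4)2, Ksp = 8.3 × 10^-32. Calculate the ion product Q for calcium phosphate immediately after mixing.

8.1e-21

Total volume = 107 + 97.7 = 204.7 mL.
[Ca^2+] = 6.9 x 10^-5 × (107/204.7) = 3.61 x 10^-5 M
[PO4^3-] = 8.7 × 10^-4 × (97.7/204.7) = 4.15 x 10^-4 M
Ca3(PO4)2(s) <=> 3 Ca^2+ + 2 PO4^3-, so Q = [Ca^2+]^3[PO4^3-]^2
Q = (3.61 × 10^-5)^3(4.15 x 10^-4)^2 = 8.1 × 10^-21
Q > Ksp, so Ca3(PO4)2 will precipitate.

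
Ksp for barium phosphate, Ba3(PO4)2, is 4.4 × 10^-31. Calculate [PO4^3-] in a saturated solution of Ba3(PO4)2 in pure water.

6.7 × 10^-7 M

Ba3(PO4)2(s) ⇌ 3 Ba^2+(aq) + 2 PO4^3-(aq)
Ksp = [Ba^2+]^3[PO4^3-]^2
With molar solubility s: [Ba^2+] = 3s, [PO4^3-] = 2s.
So Ksp = (3s)^3 × (2s)^2 = 108s^5
Solving, s = (4.4 × 10^-31/108)^(1/5) = 3.33 × 10^-7 M
[PO4^3-] = 2s = 6.7 × 10^-7 M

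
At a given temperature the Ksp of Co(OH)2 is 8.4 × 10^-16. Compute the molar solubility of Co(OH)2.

s ≈ 5.9 × 10^-6 M

Co(OH)2(s) ⇌ Co^2+(aq) + 2 OH^-(aq)
Ksp = [Co^2+][OH^-]^2
If s mol/L of Co(OH)2 dissolves, [Co^2+] = s and [OH^-] = 2s.
Substituting: Ksp = s(2s)^2 = 4s^3
Solving, s = (8.4 × 10^-16/4)^(1/3) = 5.9 x 10^-6 M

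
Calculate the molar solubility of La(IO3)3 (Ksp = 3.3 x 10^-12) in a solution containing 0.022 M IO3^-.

La(IO3)3(s) <=> La^3+ + 3 IO3^-
Ksp = [La^3+][IO3^-]^3
Let s = moles of La(IO3)3 that dissolve per litre. [La^3+] = s, [IO3^-] = 0.022 + 3s ≈ 0.022 (since the IO3^- already present dominates).
Ksp ≈ s × (0.022)^3
s = 3.1 × 10^-7 M
Check: 3s = 9.3 × 10^-7 ≪ 0.022, so the approximation is valid.

3.1 × 10^-7 M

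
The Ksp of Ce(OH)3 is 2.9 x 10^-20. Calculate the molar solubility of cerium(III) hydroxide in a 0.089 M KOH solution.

Ce(OH)3(s) <=> Ce^3+ + 3 OH^-
Ksp = [Ce^3+][OH^-]^3
If s mol/L dissolves here, [Ce^3+] = s, [OH^-] = 0.089 + 3s ≈ 0.089 (Ksp is small, so little additional dissolves).
Ksp ≈ s × (0.089)^3
s = 4.1 × 10^-17 M
Check: 3s = 1.2 × 10^-16 ≪ 0.089, so the approximation is valid.

4.1 x 10^-17 M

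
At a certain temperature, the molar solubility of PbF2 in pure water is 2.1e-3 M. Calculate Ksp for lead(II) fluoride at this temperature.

PbF2(s) ⇌ Pb^2+(aq) + 2 F^-(aq)
With molar solubility s: [Pb^2+] = s, [F^-] = 2s.
Ksp = [Pb^2+][F^-]^2
So Ksp = s × (2s)^2 = 4s^3
With s = 2.1 × 10^-3: Ksp = 3.7 x 10^-8

Ksp = 3.7 × 10^-8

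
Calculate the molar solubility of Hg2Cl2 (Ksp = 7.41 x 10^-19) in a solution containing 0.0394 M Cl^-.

Hg2Cl2(s) ⇌ Hg2^2+(aq) + 2 Cl^-(aq)
Ksp = [Hg2^2+][Cl^-]^2
Let s be the molar solubility in this solution. [Hg2^2+] = s, [Cl^-] = 0.0394 + 2s ≈ 0.0394 (common-ion effect: Cl^- is already 0.0394 M).
Ksp ≈ s × (0.0394)^2
s = 4.77 x 10^-16 M
Check: 2s = 9.5 x 10^-16 ≪ 0.0394, so the approximation is valid.

s = 4.77e-16 M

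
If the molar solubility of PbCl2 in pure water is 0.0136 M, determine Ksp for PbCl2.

PbCl2(s) <=> Pb^2+(aq) + 2 Cl^-(aq)
With molar solubility s: [Pb^2+] = s, [Cl^-] = 2s.
Ksp = [Pb^2+][Cl^-]^2
Substituting: Ksp = s(2s)^2 = 4s^3
Ksp = 4 × (1.36 x 10^-2)^3 = 1.01 × 10^-5

1.01 × 10^-5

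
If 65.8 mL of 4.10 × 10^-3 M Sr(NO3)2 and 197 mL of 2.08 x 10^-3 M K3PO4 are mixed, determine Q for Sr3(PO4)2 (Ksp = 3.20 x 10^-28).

Total volume = 65.8 + 197 = 262.8 mL.
[Sr^2+] = 4.10 × 10^-3 × (65.8/262.8) = 1.027 x 10^-3 M
[PO4^3-] = 2.08 × 10^-3 × (197/262.8) = 1.559 × 10^-3 M
Sr3(PO4)2(s) ⇌ 3 Sr^2+(aq) + 2 PO4^3-(aq), so Q = [Sr^2+]^3[PO4^3-]^2
Q = (1.027 × 10^-3)^3(1.559 × 10^-3)^2 = 2.63 x 10^-15
Q > Ksp, so Sr3(PO4)2 will precipitate.

2.63 × 10^-15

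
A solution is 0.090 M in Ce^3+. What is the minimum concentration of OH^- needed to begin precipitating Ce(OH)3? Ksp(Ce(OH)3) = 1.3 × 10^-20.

[OH^-] = 5.2e-7 M

Ce(OH)3(s) <=> Ce^3+(aq) + 3 OH^-(aq)
Ksp = [Ce^3+][OH^-]^3
Precipitation begins when Q = Ksp. With [Ce^3+] = 0.090 M:
1.3 × 10^-20 = (0.090) × [OH^-]^3
[OH^-] = (1.3 × 10^-20 / 9.0 × 10^-2)^(1/3) = 5.2 x 10^-7 M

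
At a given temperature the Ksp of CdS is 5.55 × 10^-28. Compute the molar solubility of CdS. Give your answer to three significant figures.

CdS(s) <=> Cd^2+ + S^2-
Ksp = [Cd^2+][S^2-]
With molar solubility s: [Cd^2+] = s, [S^2-] = s.
Ksp = (s)(s) = s^2
s = √(5.55 × 10^-28) = 2.36 × 10^-14 M

s ≈ 2.36e-14 M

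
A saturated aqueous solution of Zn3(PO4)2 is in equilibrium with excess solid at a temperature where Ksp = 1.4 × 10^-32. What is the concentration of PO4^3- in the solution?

3.3 x 10^-7 M

Zn3(PO4)2(s) ⇌ 3 Zn^2+(aq) + 2 PO4^3-(aq)
Ksp = [Zn^2+]^3[PO4^3-]^2
Let s = molar solubility. Then [Zn^2+] = 3s and [PO4^3-] = 2s.
Ksp = (3s)^3(2s)^2 = 108s^5
s = (1.4 × 10^-32 / 108)^(1/5) = 1.67 × 10^-7 M
[PO4^3-] = 2s = 3.3 × 10^-7 M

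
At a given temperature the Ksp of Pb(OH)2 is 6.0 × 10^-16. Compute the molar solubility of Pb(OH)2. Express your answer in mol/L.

Pb(OH)2(s) ⇌ Pb^2+ + 2 OH^-
Ksp = [Pb^2+][OH^-]^2
For each mole of Pb(OH)2 that dissolves: [Pb^2+] = s, [OH^-] = 2s.
Ksp = s(2s)^2 = 4s^3
Solving, s = (6.0 × 10^-16/4)^(1/3) = 5.3 x 10^-6 M

5.3 × 10^-6 M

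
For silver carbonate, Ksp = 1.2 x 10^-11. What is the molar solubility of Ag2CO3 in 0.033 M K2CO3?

9.5 × 10^-6 M

Ag2CO3(s) <=> 2 Ag^+ + CO3^2-
Ksp = [Ag^+]^2[CO3^2-]
Let s = moles of Ag2CO3 that dissolve per litre. [Ag^+] = 2s, [CO3^2-] = 0.033 + s ≈ 0.033 (Ksp is small, so little additional dissolves).
Ksp ≈ (2s)^2 × 0.033
s = 9.5 x 10^-6 M
Check: s = 9.5 × 10^-6 ≪ 0.033, so the approximation is valid.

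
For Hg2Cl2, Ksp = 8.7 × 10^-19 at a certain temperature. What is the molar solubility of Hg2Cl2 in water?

Hg2Cl2(s) <=> Hg2^2+(aq) + 2 Cl^-(aq)
Ksp = [Hg2^2+][Cl^-]^2
Let s = molar solubility. Then [Hg2^2+] = s and [Cl^-] = 2s.
Ksp = s(2s)^2 = 4s^3
Solving, s = (8.7 × 10^-19/4)^(1/3) = 6.0 x 10^-7 M

6.0e-7 M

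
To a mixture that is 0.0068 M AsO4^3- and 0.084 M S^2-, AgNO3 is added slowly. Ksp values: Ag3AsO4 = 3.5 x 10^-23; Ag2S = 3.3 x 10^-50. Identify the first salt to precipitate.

Each salt begins to precipitate when Q = Ksp, i.e. when [Ag^+] reaches its threshold.
For Ag3AsO4: 3.5 x 10^-23 = 0.0068 × [Ag^+]^3  ⇒  [Ag^+] = 1.7 × 10^-7 M.
For Ag2S: 3.3 x 10^-50 = 0.084 × [Ag^+]^2  ⇒  [Ag^+] = 6.3 × 10^-25 M.
The salt with the lower threshold [Ag^+] precipitates first: Ag2S.

Ag2S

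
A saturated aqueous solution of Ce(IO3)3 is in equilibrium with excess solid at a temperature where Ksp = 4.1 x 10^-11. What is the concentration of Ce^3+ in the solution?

[Ce^3+] ≈ 1.1 × 10^-3 M

Ce(IO3)3(s) ⇌ Ce^3+ + 3 IO3^-
Ksp = [Ce^3+][IO3^-]^3
Let s = molar solubility. Then [Ce^3+] = s and [IO3^-] = 3s.
So Ksp = s × (3s)^3 = 27s^4
s = (4.1 x 10^-11 / 27)^(1/4) = 1.11 x 10^-3 M
[Ce^3+] = s = 1.1 × 10^-3 M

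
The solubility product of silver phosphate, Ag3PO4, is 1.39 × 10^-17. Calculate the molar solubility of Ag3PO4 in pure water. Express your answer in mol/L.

s = 2.68 x 10^-5 M

Ag3PO4(s) ⇌ 3 Ag^+(aq) + PO4^3-(aq)
Ksp = [Ag^+]^3[PO4^3-]
For each mole of Ag3PO4 that dissolves: [Ag^+] = 3s, [PO4^3-] = s.
Substituting: Ksp = (3s)^3s = 27s^4
s^4 = 1.39 × 10^-17 / 27, so s = 2.68 x 10^-5 M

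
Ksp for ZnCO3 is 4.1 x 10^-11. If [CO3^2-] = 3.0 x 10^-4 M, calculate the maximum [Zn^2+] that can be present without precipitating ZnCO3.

ZnCO3(s) ⇌ Zn^2+(aq) + CO3^2-(aq)
Ksp = [Zn^2+][CO3^2-]
Precipitation begins when Q = Ksp. With [CO3^2-] = 3.0 x 10^-4 M:
4.1 x 10^-11 = (3.0 x 10^-4) × [Zn^2+]
[Zn^2+] = (4.1 x 10^-11 / 3.0 × 10^-4) = 1.4 × 10^-7 M

[Zn^2+] ≈ 1.4 x 10^-7 M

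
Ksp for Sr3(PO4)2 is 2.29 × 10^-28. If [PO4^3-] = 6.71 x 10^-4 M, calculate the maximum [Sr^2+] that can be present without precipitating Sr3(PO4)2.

Sr3(PO4)2(s) <=> 3 Sr^2+ + 2 PO4^3-
Ksp = [Sr^2+]^3[PO4^3-]^2
Precipitation begins when Q = Ksp. With [PO4^3-] = 6.71 x 10^-4 M:
2.29 × 10^-28 = (6.71 x 10^-4)^2 × [Sr^2+]^3
[Sr^2+] = (2.29 × 10^-28 / 4.502 × 10^-7)^(1/3) = 7.98 × 10^-8 M

[Sr^2+] = 7.98 × 10^-8 M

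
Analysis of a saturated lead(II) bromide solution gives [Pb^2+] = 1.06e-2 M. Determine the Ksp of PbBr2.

PbBr2(s) <=> Pb^2+ + 2 Br^-
Stoichiometry gives [Br^-] = (2/1)[Pb^2+] = 2.120 × 10^-2 M.
Ksp = [Pb^2+][Br^-]^2
Ksp = 1.06 x 10^-2 × (2.120 × 10^-2)^2 = 4.76 × 10^-6

4.76 x 10^-6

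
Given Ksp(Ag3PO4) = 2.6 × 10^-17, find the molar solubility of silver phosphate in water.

Ag3PO4(s) <=> 3 Ag^+(aq) + PO4^3-(aq)
Ksp = [Ag^+]^3[PO4^3-]
Let s = molar solubility. Then [Ag^+] = 3s and [PO4^3-] = s.
Ksp = (3s)^3s = 27s^4
Solving, s = (2.6 × 10^-17/27)^(1/4) = 3.1 × 10^-5 M

3.1 × 10^-5 M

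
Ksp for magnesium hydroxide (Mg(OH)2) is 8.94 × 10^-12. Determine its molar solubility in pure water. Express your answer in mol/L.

s ≈ 1.31 x 10^-4 M

Mg(OH)2(s) ⇌ Mg^2+ + 2 OH^-
Ksp = [Mg^2+][OH^-]^2
Let s = molar solubility. Then [Mg^2+] = s and [OH^-] = 2s.
Substituting: Ksp = s(2s)^2 = 4s^3
Solving, s = (8.94 × 10^-12/4)^(1/3) = 1.31 × 10^-4 M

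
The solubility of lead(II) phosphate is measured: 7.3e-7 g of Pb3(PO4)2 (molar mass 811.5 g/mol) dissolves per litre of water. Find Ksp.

Ksp ≈ 6.4e-44

Molar solubility s = (7.3 × 10^-7 g/L) / (811.5 g/mol) = 9.00 × 10^-10 M.
Pb3(PO4)2(s) ⇌ 3 Pb^2+(aq) + 2 PO4^3-(aq)
For each mole of Pb3(PO4)2 that dissolves: [Pb^2+] = 3s, [PO4^3-] = 2s.
Ksp = [Pb^2+]^3[PO4^3-]^2
Ksp = (3s)^3(2s)^2 = 108s^5
Ksp = 108 × (9.00 × 10^-10)^5 = 6.4 × 10^-44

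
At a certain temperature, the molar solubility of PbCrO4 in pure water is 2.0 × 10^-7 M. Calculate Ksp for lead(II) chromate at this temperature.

PbCrO4(s) ⇌ Pb^2+(aq) + CrO4^2-(aq)
If s mol/L of PbCrO4 dissolves, [Pb^2+] = s and [CrO4^2-] = s.
Ksp = [Pb^2+][CrO4^2-]
Ksp = (s)(s) = s^2
With s = 2.0 × 10^-7: Ksp = 4.0 × 10^-14

Ksp = 4.0 × 10^-14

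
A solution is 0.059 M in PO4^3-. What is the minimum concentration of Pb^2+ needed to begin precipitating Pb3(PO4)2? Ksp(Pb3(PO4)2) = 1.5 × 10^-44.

1.6 × 10^-14 M

Pb3(PO4)2(s) <=> 3 Pb^2+(aq) + 2 PO4^3-(aq)
Ksp = [Pb^2+]^3[PO4^3-]^2
Precipitation begins when Q = Ksp. With [PO4^3-] = 0.059 M:
1.5 × 10^-44 = (0.059)^2 × [Pb^2+]^3
[Pb^2+] = (1.5 × 10^-44 / 3.48 × 10^-3)^(1/3) = 1.6 x 10^-14 M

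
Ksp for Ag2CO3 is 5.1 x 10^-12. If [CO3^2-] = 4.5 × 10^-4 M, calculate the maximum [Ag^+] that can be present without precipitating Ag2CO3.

[Ag^+] ≈ 1.1e-4 M

Ag2CO3(s) ⇌ 2 Ag^+(aq) + CO3^2-(aq)
Ksp = [Ag^+]^2[CO3^2-]
Precipitation begins when Q = Ksp. With [CO3^2-] = 4.5 × 10^-4 M:
5.1 x 10^-12 = (4.5 × 10^-4) × [Ag^+]^2
[Ag^+] = (5.1 x 10^-12 / 4.5 x 10^-4)^(1/2) = 1.1 × 10^-4 M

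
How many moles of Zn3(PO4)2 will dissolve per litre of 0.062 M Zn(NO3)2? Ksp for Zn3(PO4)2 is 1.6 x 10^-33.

Zn3(PO4)2(s) ⇌ 3 Zn^2+(aq) + 2 PO4^3-(aq)
Ksp = [Zn^2+]^3[PO4^3-]^2
Let s = moles of Zn3(PO4)2 that dissolve per litre. [Zn^2+] = 0.062 + 3s ≈ 0.062, [PO4^3-] = 2s (Ksp is small, so little additional dissolves).
Ksp ≈ (0.062)^3 × (2s)^2
s = 1.3 × 10^-15 M
Check: 3s = 3.9 × 10^-15 ≪ 0.062, so the approximation is valid.

1.3e-15 M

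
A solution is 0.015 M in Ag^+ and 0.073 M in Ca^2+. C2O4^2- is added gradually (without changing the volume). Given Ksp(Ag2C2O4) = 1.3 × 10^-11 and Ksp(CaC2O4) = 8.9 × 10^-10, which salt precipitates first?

CaC2O4

Each salt begins to precipitate when Q = Ksp, i.e. when [C2O4^2-] reaches its threshold.
For Ag2C2O4: 1.3 × 10^-11 = (0.015)^2 × [C2O4^2-]  ⇒  [C2O4^2-] = 5.8 × 10^-8 M.
For CaC2O4: 8.9 × 10^-10 = 0.073 × [C2O4^2-]  ⇒  [C2O4^2-] = 1.2 × 10^-8 M.
The salt with the lower threshold [C2O4^2-] precipitates first: CaC2O4.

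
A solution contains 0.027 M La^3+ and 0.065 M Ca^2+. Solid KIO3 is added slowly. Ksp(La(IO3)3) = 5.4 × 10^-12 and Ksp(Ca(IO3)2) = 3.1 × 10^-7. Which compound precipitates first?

Each salt begins to precipitate when Q = Ksp, i.e. when [IO3^-] reaches its threshold.
For La(IO3)3: 5.4 × 10^-12 = 0.027 × [IO3^-]^3  ⇒  [IO3^-] = 5.8 × 10^-4 M.
For Ca(IO3)2: 3.1 × 10^-7 = 0.065 × [IO3^-]^2  ⇒  [IO3^-] = 2.2 x 10^-3 M.
The salt with the lower threshold [IO3^-] precipitates first: La(IO3)3.

La(IO3)3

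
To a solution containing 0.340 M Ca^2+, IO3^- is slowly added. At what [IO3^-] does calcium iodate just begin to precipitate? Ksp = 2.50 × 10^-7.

Ca(IO3)2(s) <=> Ca^2+ + 2 IO3^-
Ksp = [Ca^2+][IO3^-]^2
Precipitation begins when Q = Ksp. With [Ca^2+] = 0.340 M:
2.50 × 10^-7 = (0.340) × [IO3^-]^2
[IO3^-] = (2.50 × 10^-7 / 3.40 × 10^-1)^(1/2) = 8.57 × 10^-4 M

[IO3^-] = 8.57 x 10^-4 M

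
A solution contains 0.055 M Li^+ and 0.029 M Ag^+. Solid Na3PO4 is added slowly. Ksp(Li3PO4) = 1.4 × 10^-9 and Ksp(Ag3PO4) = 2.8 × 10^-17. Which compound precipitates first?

Ag3PO4

Precipitation of each salt starts when its ion product equals its Ksp.
For Li3PO4: 1.4 × 10^-9 = (0.055)^3 × [PO4^3-]  ⇒  [PO4^3-] = 8.4 × 10^-6 M.
For Ag3PO4: 2.8 × 10^-17 = (0.029)^3 × [PO4^3-]  ⇒  [PO4^3-] = 1.1 x 10^-12 M.
The salt with the lower threshold [PO4^3-] precipitates first: Ag3PO4.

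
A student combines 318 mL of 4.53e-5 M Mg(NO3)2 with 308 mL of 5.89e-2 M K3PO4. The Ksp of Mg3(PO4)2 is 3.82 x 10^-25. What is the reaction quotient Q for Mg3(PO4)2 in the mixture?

Q = 1.02e-17

Total volume = 318 + 308 = 626 mL.
[Mg^2+] = 4.53 × 10^-5 × (318/626) = 2.301 × 10^-5 M
[PO4^3-] = 5.89 x 10^-2 × (308/626) = 2.898 × 10^-2 M
Mg3(PO4)2(s) ⇌ 3 Mg^2+ + 2 PO4^3-, so Q = [Mg^2+]^3[PO4^3-]^2
Q = (2.301 × 10^-5)^3(2.898 × 10^-2)^2 = 1.02 x 10^-17
Q > Ksp, so Mg3(PO4)2 will precipitate.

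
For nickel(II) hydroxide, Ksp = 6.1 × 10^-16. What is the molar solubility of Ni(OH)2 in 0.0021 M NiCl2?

2.7 × 10^-7 M

Ni(OH)2(s) <=> Ni^2+ + 2 OH^-
Ksp = [Ni^2+][OH^-]^2
Let s = moles of Ni(OH)2 that dissolve per litre. [Ni^2+] = 0.0021 + s ≈ 0.0021, [OH^-] = 2s (common-ion effect: Ni^2+ is already 0.0021 M).
Ksp ≈ 0.0021 × (2s)^2
s = 2.7 × 10^-7 M
Check: s = 2.7 × 10^-7 ≪ 0.0021, so the approximation is valid.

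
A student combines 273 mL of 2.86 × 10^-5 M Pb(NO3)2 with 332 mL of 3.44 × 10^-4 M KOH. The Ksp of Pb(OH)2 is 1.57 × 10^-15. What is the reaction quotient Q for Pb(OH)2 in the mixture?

Q ≈ 4.60 × 10^-13

Total volume = 273 + 332 = 605 mL.
[Pb^2+] = 2.86 × 10^-5 × (273/605) = 1.291 x 10^-5 M
[OH^-] = 3.44 × 10^-4 × (332/605) = 1.888 × 10^-4 M
Pb(OH)2(s) <=> Pb^2+(aq) + 2 OH^-(aq), so Q = [Pb^2+][OH^-]^2
Q = (1.291 x 10^-5)(1.888 × 10^-4)^2 = 4.60 x 10^-13
Q > Ksp, so Pb(OH)2 will precipitate.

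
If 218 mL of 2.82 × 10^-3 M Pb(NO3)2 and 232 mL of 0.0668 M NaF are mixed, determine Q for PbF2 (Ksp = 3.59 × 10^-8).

Q ≈ 1.62 x 10^-6

Total volume = 218 + 232 = 450 mL.
[Pb^2+] = 2.82 × 10^-3 × (218/450) = 1.366 × 10^-3 M
[F^-] = 6.68 × 10^-2 × (232/450) = 3.444 x 10^-2 M
PbF2(s) ⇌ Pb^2+ + 2 F^-, so Q = [Pb^2+][F^-]^2
Q = (1.366 x 10^-3)(3.444 × 10^-2)^2 = 1.62 x 10^-6
Q > Ksp, so PbF2 will precipitate.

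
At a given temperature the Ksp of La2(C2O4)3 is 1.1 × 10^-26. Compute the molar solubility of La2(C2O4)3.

La2(C2O4)3(s) ⇌ 2 La^3+(aq) + 3 C2O4^2-(aq)
Ksp = [La^3+]^2[C2O4^2-]^3
With molar solubility s: [La^3+] = 2s, [C2O4^2-] = 3s.
Substituting: Ksp = (2s)^2(3s)^3 = 108s^5
s = (1.1 × 10^-26 / 108)^(1/5) = 2.5 × 10^-6 M

s = 2.5e-6 M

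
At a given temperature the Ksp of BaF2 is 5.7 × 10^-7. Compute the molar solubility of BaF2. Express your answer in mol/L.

s ≈ 5.2 × 10^-3 M

BaF2(s) ⇌ Ba^2+(aq) + 2 F^-(aq)
Ksp = [Ba^2+][F^-]^2
With molar solubility s: [Ba^2+] = s, [F^-] = 2s.
So Ksp = s × (2s)^2 = 4s^3
s^3 = 5.7 × 10^-7 / 4, so s = 5.2 × 10^-3 M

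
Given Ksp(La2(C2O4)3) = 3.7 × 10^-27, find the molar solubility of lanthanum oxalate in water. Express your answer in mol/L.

La2(C2O4)3(s) <=> 2 La^3+(aq) + 3 C2O4^2-(aq)
Ksp = [La^3+]^2[C2O4^2-]^3
With molar solubility s: [La^3+] = 2s, [C2O4^2-] = 3s.
Substituting: Ksp = (2s)^2(3s)^3 = 108s^5
s^5 = 3.7 × 10^-27 / 108, so s = 2.0 × 10^-6 M

s ≈ 2.0 × 10^-6 M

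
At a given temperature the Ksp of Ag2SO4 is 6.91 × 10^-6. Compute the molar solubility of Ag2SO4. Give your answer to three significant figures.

0.0120 M

Ag2SO4(s) ⇌ 2 Ag^+(aq) + SO4^2-(aq)
Ksp = [Ag^+]^2[SO4^2-]
If s mol/L of Ag2SO4 dissolves, [Ag^+] = 2s and [SO4^2-] = s.
Ksp = (2s)^2s = 4s^3
Solving, s = (6.91 × 10^-6/4)^(1/3) = 1.20 × 10^-2 M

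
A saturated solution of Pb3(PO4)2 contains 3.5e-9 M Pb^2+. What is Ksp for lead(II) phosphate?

Pb3(PO4)2(s) ⇌ 3 Pb^2+ + 2 PO4^3-
Stoichiometry gives [PO4^3-] = (2/3)[Pb^2+] = 2.33 × 10^-9 M.
Ksp = [Pb^2+]^3[PO4^3-]^2
Ksp = (3.5 x 10^-9)^3 × (2.33 × 10^-9)^2 = 2.3 × 10^-43

2.3e-43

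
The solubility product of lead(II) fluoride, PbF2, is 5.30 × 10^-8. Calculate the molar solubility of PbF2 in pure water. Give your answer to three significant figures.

PbF2(s) ⇌ Pb^2+ + 2 F^-
Ksp = [Pb^2+][F^-]^2
If s mol/L of PbF2 dissolves, [Pb^2+] = s and [F^-] = 2s.
Ksp = s(2s)^2 = 4s^3
Solving, s = (5.30 × 10^-8/4)^(1/3) = 2.37 × 10^-3 M

2.37 × 10^-3 M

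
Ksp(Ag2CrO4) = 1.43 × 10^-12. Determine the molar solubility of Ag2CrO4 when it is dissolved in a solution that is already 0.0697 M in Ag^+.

2.94e-10 M

Ag2CrO4(s) ⇌ 2 Ag^+ + CrO4^2-
Ksp = [Ag^+]^2[CrO4^2-]
If s mol/L dissolves here, [Ag^+] = 0.0697 + 2s ≈ 0.0697, [CrO4^2-] = s (Ksp is small, so little additional dissolves).
Ksp ≈ (0.0697)^2 × s
s = 2.94 x 10^-10 M
Check: 2s = 5.9 × 10^-10 ≪ 0.0697, so the approximation is valid.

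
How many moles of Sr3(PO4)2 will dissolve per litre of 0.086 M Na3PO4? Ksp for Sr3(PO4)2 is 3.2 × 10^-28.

s = 1.2 × 10^-9 M

Sr3(PO4)2(s) ⇌ 3 Sr^2+(aq) + 2 PO4^3-(aq)
Ksp = [Sr^2+]^3[PO4^3-]^2
If s mol/L dissolves here, [Sr^2+] = 3s, [PO4^3-] = 0.086 + 2s ≈ 0.086 (common-ion effect: PO4^3- is already 0.086 M).
Ksp ≈ (3s)^3 × (0.086)^2
s = 1.2 × 10^-9 M
Check: 2s = 2.3 × 10^-9 ≪ 0.086, so the approximation is valid.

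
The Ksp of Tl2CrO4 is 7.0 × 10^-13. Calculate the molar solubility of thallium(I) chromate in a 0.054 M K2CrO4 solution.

Tl2CrO4(s) ⇌ 2 Tl^+ + CrO4^2-
Ksp = [Tl^+]^2[CrO4^2-]
If s mol/L dissolves here, [Tl^+] = 2s, [CrO4^2-] = 0.054 + s ≈ 0.054 (common-ion effect: CrO4^2- is already 0.054 M).
Ksp ≈ (2s)^2 × 0.054
s = 1.8 × 10^-6 M
Check: s = 1.8 × 10^-6 ≪ 0.054, so the approximation is valid.

s = 1.8 x 10^-6 M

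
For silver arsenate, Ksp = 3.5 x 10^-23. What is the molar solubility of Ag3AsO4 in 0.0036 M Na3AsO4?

Ag3AsO4(s) ⇌ 3 Ag^+ + AsO4^3-
Ksp = [Ag^+]^3[AsO4^3-]
Let s = moles of Ag3AsO4 that dissolve per litre. [Ag^+] = 3s, [AsO4^3-] = 0.0036 + s ≈ 0.0036 (since AsO4^3- from Na3AsO4 dominates).
Ksp ≈ (3s)^3 × 0.0036
s = 7.1 × 10^-8 M
Check: s = 7.1 x 10^-8 ≪ 0.0036, so the approximation is valid.

s = 7.1e-8 M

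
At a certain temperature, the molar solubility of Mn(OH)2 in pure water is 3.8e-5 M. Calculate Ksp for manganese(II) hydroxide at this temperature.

Mn(OH)2(s) ⇌ Mn^2+(aq) + 2 OH^-(aq)
Let s = molar solubility. Then [Mn^2+] = s and [OH^-] = 2s.
Ksp = [Mn^2+][OH^-]^2
So Ksp = s × (2s)^2 = 4s^3
With s = 3.8 × 10^-5: Ksp = 2.2 x 10^-13

Ksp = 2.2 × 10^-13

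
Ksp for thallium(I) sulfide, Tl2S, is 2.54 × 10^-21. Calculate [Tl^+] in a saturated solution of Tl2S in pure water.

Tl2S(s) <=> 2 Tl^+ + S^2-
Ksp = [Tl^+]^2[S^2-]
With molar solubility s: [Tl^+] = 2s, [S^2-] = s.
Substituting: Ksp = (2s)^2s = 4s^3
s = (2.54 × 10^-21 / 4)^(1/3) = 8.595 x 10^-8 M
[Tl^+] = 2s = 1.72 × 10^-7 M

[Tl^+] ≈ 1.72 x 10^-7 M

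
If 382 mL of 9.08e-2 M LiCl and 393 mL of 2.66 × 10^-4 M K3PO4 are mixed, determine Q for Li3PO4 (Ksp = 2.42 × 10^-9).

Q = 1.21 × 10^-8

Total volume = 382 + 393 = 775 mL.
[Li^+] = 9.08 × 10^-2 × (382/775) = 4.476 × 10^-2 M
[PO4^3-] = 2.66 x 10^-4 × (393/775) = 1.349 × 10^-4 M
Li3PO4(s) <=> 3 Li^+(aq) + PO4^3-(aq), so Q = [Li^+]^3[PO4^3-]
Q = (4.476 × 10^-2)^3(1.349 × 10^-4) = 1.21 × 10^-8
Q > Ksp, so Li3PO4 will precipitate.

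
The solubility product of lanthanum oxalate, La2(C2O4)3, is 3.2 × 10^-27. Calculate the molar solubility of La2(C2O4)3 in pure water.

La2(C2O4)3(s) <=> 2 La^3+(aq) + 3 C2O4^2-(aq)
Ksp = [La^3+]^2[C2O4^2-]^3
For each mole of La2(C2O4)3 that dissolves: [La^3+] = 2s, [C2O4^2-] = 3s.
Substituting: Ksp = (2s)^2(3s)^3 = 108s^5
Solving, s = (3.2 × 10^-27/108)^(1/5) = 2.0 x 10^-6 M

s = 2.0 x 10^-6 M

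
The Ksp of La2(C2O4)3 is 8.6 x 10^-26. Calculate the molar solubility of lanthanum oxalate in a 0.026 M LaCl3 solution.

s ≈ 1.7 × 10^-8 M

La2(C2O4)3(s) <=> 2 La^3+(aq) + 3 C2O4^2-(aq)
Ksp = [La^3+]^2[C2O4^2-]^3
Let s = moles of La2(C2O4)3 that dissolve per litre. [La^3+] = 0.026 + 2s ≈ 0.026, [C2O4^2-] = 3s (since La^3+ from LaCl3 dominates).
Ksp ≈ (0.026)^2 × (3s)^3
s = 1.7 × 10^-8 M
Check: 2s = 3.4 × 10^-8 ≪ 0.026, so the approximation is valid.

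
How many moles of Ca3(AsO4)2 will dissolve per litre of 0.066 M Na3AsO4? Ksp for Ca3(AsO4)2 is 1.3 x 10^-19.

Ca3(AsO4)2(s) ⇌ 3 Ca^2+ + 2 AsO4^3-
Ksp = [Ca^2+]^3[AsO4^3-]^2
If s mol/L dissolves here, [Ca^2+] = 3s, [AsO4^3-] = 0.066 + 2s ≈ 0.066 (since AsO4^3- from Na3AsO4 dominates).
Ksp ≈ (3s)^3 × (0.066)^2
s = 1.0 × 10^-6 M
Check: 2s = 2.1 × 10^-6 ≪ 0.066, so the approximation is valid.

1.0 × 10^-6 M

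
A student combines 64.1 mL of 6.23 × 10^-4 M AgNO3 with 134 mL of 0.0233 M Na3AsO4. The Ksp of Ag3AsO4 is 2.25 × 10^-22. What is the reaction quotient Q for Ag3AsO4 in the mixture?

Total volume = 64.1 + 134 = 198.1 mL.
[Ag^+] = 6.23 × 10^-4 × (64.1/198.1) = 2.016 × 10^-4 M
[AsO4^3-] = 2.33 x 10^-2 × (134/198.1) = 1.576 × 10^-2 M
Ag3AsO4(s) ⇌ 3 Ag^+(aq) + AsO4^3-(aq), so Q = [Ag^+]^3[AsO4^3-]
Q = (2.016 × 10^-4)^3(1.576 × 10^-2) = 1.29 × 10^-13
Q > Ksp, so Ag3AsO4 will precipitate.

Q ≈ 1.29 × 10^-13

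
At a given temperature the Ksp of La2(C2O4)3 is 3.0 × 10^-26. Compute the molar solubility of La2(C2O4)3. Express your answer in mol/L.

s ≈ 3.1 × 10^-6 M

La2(C2O4)3(s) <=> 2 La^3+(aq) + 3 C2O4^2-(aq)
Ksp = [La^3+]^2[C2O4^2-]^3
For each mole of La2(C2O4)3 that dissolves: [La^3+] = 2s, [C2O4^2-] = 3s.
So Ksp = (2s)^2 × (3s)^3 = 108s^5
s^5 = 3.0 × 10^-26 / 108, so s = 3.1 x 10^-6 M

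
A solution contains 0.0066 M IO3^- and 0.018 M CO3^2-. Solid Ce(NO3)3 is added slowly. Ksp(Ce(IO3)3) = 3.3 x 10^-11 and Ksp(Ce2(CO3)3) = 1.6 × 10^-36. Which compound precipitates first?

Precipitation of each salt starts when its ion product equals its Ksp.
For Ce(IO3)3: 3.3 x 10^-11 = (0.0066)^3 × [Ce^3+]  ⇒  [Ce^3+] = 1.1 x 10^-4 M.
For Ce2(CO3)3: 1.6 × 10^-36 = (0.018)^3 × [Ce^3+]^2  ⇒  [Ce^3+] = 5.2 × 10^-16 M.
The salt with the lower threshold [Ce^3+] precipitates first: Ce2(CO3)3.

Ce2(CO3)3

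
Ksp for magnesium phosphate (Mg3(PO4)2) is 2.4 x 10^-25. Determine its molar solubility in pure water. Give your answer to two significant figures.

4.7 x 10^-6 M

Mg3(PO4)2(s) ⇌ 3 Mg^2+ + 2 PO4^3-
Ksp = [Mg^2+]^3[PO4^3-]^2
With molar solubility s: [Mg^2+] = 3s, [PO4^3-] = 2s.
Substituting: Ksp = (3s)^3(2s)^2 = 108s^5
Solving, s = (2.4 x 10^-25/108)^(1/5) = 4.7 × 10^-6 M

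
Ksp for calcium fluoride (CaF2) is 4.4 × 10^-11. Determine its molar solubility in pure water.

2.2 × 10^-4 M

CaF2(s) ⇌ Ca^2+ + 2 F^-
Ksp = [Ca^2+][F^-]^2
With molar solubility s: [Ca^2+] = s, [F^-] = 2s.
So Ksp = s × (2s)^2 = 4s^3
s = (4.4 × 10^-11 / 4)^(1/3) = 2.2 × 10^-4 M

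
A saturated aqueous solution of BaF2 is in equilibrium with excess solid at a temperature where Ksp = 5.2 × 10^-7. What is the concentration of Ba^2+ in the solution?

5.1 × 10^-3 M

BaF2(s) ⇌ Ba^2+(aq) + 2 F^-(aq)
Ksp = [Ba^2+][F^-]^2
If s mol/L of BaF2 dissolves, [Ba^2+] = s and [F^-] = 2s.
Substituting: Ksp = s(2s)^2 = 4s^3
Solving, s = (5.2 × 10^-7/4)^(1/3) = 5.07 x 10^-3 M
[Ba^2+] = s = 5.1 x 10^-3 M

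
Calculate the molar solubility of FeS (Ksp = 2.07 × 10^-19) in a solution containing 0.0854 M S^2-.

s ≈ 2.42 × 10^-18 M

FeS(s) <=> Fe^2+(aq) + S^2-(aq)
Ksp = [Fe^2+][S^2-]
Let s be the molar solubility in this solution. [Fe^2+] = s, [S^2-] = 0.0854 + s ≈ 0.0854 (common-ion effect: S^2- is already 0.0854 M).
Ksp ≈ s × 0.0854
s = 2.42 x 10^-18 M
Check: s = 2.4 × 10^-18 ≪ 0.0854, so the approximation is valid.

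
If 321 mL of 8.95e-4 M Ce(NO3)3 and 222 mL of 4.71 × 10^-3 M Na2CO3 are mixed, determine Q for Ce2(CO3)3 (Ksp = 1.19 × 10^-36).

Total volume = 321 + 222 = 543 mL.
[Ce^3+] = 8.95 × 10^-4 × (321/543) = 5.291 × 10^-4 M
[CO3^2-] = 4.71 × 10^-3 × (222/543) = 1.926 × 10^-3 M
Ce2(CO3)3(s) ⇌ 2 Ce^3+ + 3 CO3^2-, so Q = [Ce^3+]^2[CO3^2-]^3
Q = (5.291 × 10^-4)^2(1.926 × 10^-3)^3 = 2.00 x 10^-15
Q > Ksp, so Ce2(CO3)3 will precipitate.

Q ≈ 2.00e-15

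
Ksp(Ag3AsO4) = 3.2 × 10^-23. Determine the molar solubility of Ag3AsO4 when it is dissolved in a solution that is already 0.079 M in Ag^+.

Ag3AsO4(s) ⇌ 3 Ag^+(aq) + AsO4^3-(aq)
Ksp = [Ag^+]^3[AsO4^3-]
Let s be the molar solubility in this solution. [Ag^+] = 0.079 + 3s ≈ 0.079, [AsO4^3-] = s (Ksp is small, so little additional dissolves).
Ksp ≈ (0.079)^3 × s
s = 6.5 × 10^-20 M
Check: 3s = 1.9 x 10^-19 ≪ 0.079, so the approximation is valid.

s = 6.5e-20 M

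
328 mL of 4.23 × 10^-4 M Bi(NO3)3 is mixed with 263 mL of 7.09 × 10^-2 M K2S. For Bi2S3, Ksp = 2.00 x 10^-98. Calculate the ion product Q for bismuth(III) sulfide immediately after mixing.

Total volume = 328 + 263 = 591 mL.
[Bi^3+] = 4.23 × 10^-4 × (328/591) = 2.348 × 10^-4 M
[S^2-] = 7.09 x 10^-2 × (263/591) = 3.155 × 10^-2 M
Bi2S3(s) <=> 2 Bi^3+ + 3 S^2-, so Q = [Bi^3+]^2[S^2-]^3
Q = (2.348 × 10^-4)^2(3.155 x 10^-2)^3 = 1.73 × 10^-12
Q > Ksp, so Bi2S3 will precipitate.

1.73 x 10^-12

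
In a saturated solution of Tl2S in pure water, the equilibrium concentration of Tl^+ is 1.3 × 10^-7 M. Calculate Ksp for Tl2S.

Ksp = 1.1 × 10^-21

Tl2S(s) ⇌ 2 Tl^+ + S^2-
Stoichiometry gives [S^2-] = (1/2)[Tl^+] = 6.50 x 10^-8 M.
Ksp = [Tl^+]^2[S^2-]
Ksp = (1.3 × 10^-7)^2 × 6.50 × 10^-8 = 1.1 × 10^-21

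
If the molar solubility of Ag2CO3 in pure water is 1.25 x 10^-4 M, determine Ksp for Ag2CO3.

Ag2CO3(s) <=> 2 Ag^+(aq) + CO3^2-(aq)
If s mol/L of Ag2CO3 dissolves, [Ag^+] = 2s and [CO3^2-] = s.
Ksp = [Ag^+]^2[CO3^2-]
Ksp = (2s)^2s = 4s^3
With s = 1.25 × 10^-4: Ksp = 7.81 × 10^-12

Ksp = 7.81 × 10^-12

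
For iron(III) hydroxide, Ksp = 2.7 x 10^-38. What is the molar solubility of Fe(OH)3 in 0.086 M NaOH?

s ≈ 4.2 x 10^-35 M

Fe(OH)3(s) ⇌ Fe^3+ + 3 OH^-
Ksp = [Fe^3+][OH^-]^3
If s mol/L dissolves here, [Fe^3+] = s, [OH^-] = 0.086 + 3s ≈ 0.086 (Ksp is small, so little additional dissolves).
Ksp ≈ s × (0.086)^3
s = 4.2 x 10^-35 M
Check: 3s = 1.3 × 10^-34 ≪ 0.086, so the approximation is valid.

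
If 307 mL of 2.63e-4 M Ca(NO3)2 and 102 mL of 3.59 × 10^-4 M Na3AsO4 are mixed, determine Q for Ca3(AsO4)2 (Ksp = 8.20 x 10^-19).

Q ≈ 6.17 × 10^-20

Total volume = 307 + 102 = 409 mL.
[Ca^2+] = 2.63 × 10^-4 × (307/409) = 1.974 × 10^-4 M
[AsO4^3-] = 3.59 × 10^-4 × (102/409) = 8.953 × 10^-5 M
Ca3(AsO4)2(s) ⇌ 3 Ca^2+ + 2 AsO4^3-, so Q = [Ca^2+]^3[AsO4^3-]^2
Q = (1.974 × 10^-4)^3(8.953 × 10^-5)^2 = 6.17 x 10^-20
Q < Ksp, so no precipitate of Ca3(AsO4)2 forms.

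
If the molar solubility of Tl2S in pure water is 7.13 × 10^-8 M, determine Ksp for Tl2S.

Tl2S(s) <=> 2 Tl^+ + S^2-
If s mol/L of Tl2S dissolves, [Tl^+] = 2s and [S^2-] = s.
Ksp = [Tl^+]^2[S^2-]
Ksp = (2s)^2s = 4s^3
With s = 7.13 × 10^-8: Ksp = 1.45 x 10^-21

Ksp = 1.45e-21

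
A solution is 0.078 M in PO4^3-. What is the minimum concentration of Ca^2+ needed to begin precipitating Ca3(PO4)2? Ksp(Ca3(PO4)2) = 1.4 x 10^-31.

[Ca^2+] = 2.8 × 10^-10 M

Ca3(PO4)2(s) ⇌ 3 Ca^2+(aq) + 2 PO4^3-(aq)
Ksp = [Ca^2+]^3[PO4^3-]^2
Precipitation begins when Q = Ksp. With [PO4^3-] = 0.078 M:
1.4 x 10^-31 = (0.078)^2 × [Ca^2+]^3
[Ca^2+] = (1.4 x 10^-31 / 6.08 x 10^-3)^(1/3) = 2.8 × 10^-10 M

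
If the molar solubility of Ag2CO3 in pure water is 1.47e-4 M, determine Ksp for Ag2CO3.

Ag2CO3(s) ⇌ 2 Ag^+ + CO3^2-
For each mole of Ag2CO3 that dissolves: [Ag^+] = 2s, [CO3^2-] = s.
Ksp = [Ag^+]^2[CO3^2-]
So Ksp = (2s)^2 × s = 4s^3
Ksp = 4 × (1.47 × 10^-4)^3 = 1.27 × 10^-11

Ksp = 1.27 x 10^-11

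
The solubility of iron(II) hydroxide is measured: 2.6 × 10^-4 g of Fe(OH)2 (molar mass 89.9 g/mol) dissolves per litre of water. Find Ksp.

Ksp ≈ 9.7 x 10^-17

Molar solubility s = (2.6 × 10^-4 g/L) / (89.9 g/mol) = 2.89 x 10^-6 M.
Fe(OH)2(s) ⇌ Fe^2+(aq) + 2 OH^-(aq)
If s mol/L of Fe(OH)2 dissolves, [Fe^2+] = s and [OH^-] = 2s.
Ksp = [Fe^2+][OH^-]^2
So Ksp = s × (2s)^2 = 4s^3
Ksp = 4 × (2.89 × 10^-6)^3 = 9.7 × 10^-17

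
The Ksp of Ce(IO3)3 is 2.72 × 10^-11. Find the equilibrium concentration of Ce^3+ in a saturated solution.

Ce(IO3)3(s) ⇌ Ce^3+(aq) + 3 IO3^-(aq)
Ksp = [Ce^3+][IO3^-]^3
With molar solubility s: [Ce^3+] = s, [IO3^-] = 3s.
So Ksp = s × (3s)^3 = 27s^4
s = (2.72 × 10^-11 / 27)^(1/4) = 1.002 × 10^-3 M
[Ce^3+] = s = 1.00 × 10^-3 M

[Ce^3+] = 1.00e-3 M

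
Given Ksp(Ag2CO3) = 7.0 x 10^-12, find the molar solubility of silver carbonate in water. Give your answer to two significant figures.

Ag2CO3(s) <=> 2 Ag^+(aq) + CO3^2-(aq)
Ksp = [Ag^+]^2[CO3^2-]
For each mole of Ag2CO3 that dissolves: [Ag^+] = 2s, [CO3^2-] = s.
So Ksp = (2s)^2 × s = 4s^3
s^3 = 7.0 x 10^-12 / 4, so s = 1.2 × 10^-4 M

1.2 × 10^-4 M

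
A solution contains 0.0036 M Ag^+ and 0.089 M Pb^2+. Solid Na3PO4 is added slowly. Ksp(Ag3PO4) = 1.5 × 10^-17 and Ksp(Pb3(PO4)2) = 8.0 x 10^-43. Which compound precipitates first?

Each salt begins to precipitate when Q = Ksp, i.e. when [PO4^3-] reaches its threshold.
For Ag3PO4: 1.5 × 10^-17 = (0.0036)^3 × [PO4^3-]  ⇒  [PO4^3-] = 3.2 x 10^-10 M.
For Pb3(PO4)2: 8.0 x 10^-43 = (0.089)^3 × [PO4^3-]^2  ⇒  [PO4^3-] = 3.4 × 10^-20 M.
The salt with the lower threshold [PO4^3-] precipitates first: Pb3(PO4)2.

Pb3(PO4)2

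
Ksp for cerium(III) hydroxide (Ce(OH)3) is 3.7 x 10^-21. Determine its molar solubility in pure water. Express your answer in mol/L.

Ce(OH)3(s) <=> Ce^3+ + 3 OH^-
Ksp = [Ce^3+][OH^-]^3
With molar solubility s: [Ce^3+] = s, [OH^-] = 3s.
Ksp = s(3s)^3 = 27s^4
s^4 = 3.7 x 10^-21 / 27, so s = 3.4 × 10^-6 M

3.4e-6 M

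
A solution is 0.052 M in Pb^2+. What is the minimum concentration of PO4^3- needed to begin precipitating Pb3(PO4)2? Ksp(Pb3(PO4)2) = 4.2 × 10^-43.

Pb3(PO4)2(s) ⇌ 3 Pb^2+ + 2 PO4^3-
Ksp = [Pb^2+]^3[PO4^3-]^2
Precipitation begins when Q = Ksp. With [Pb^2+] = 0.052 M:
4.2 × 10^-43 = (0.052)^3 × [PO4^3-]^2
[PO4^3-] = (4.2 × 10^-43 / 1.41 x 10^-4)^(1/2) = 5.5 × 10^-20 M

[PO4^3-] ≈ 5.5e-20 M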